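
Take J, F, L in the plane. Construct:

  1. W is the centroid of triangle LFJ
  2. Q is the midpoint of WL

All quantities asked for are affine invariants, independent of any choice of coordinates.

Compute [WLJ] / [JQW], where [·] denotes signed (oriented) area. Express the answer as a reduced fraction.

[WLJ]:[JQW] = -2

Assign J = (0, 0), F = (1, 0), L = (0, 1) — the answer is frame-independent, so this choice is without loss of generality.
1. W is the centroid of triangle LFJ ⇒ W = (1/3, 1/3)
2. Q is the midpoint of WL ⇒ Q = (1/6, 2/3)
2·[WLJ] = 1/3, 2·[JQW] = -1/6
[WLJ]:[JQW] = 1/3:-1/6 = -2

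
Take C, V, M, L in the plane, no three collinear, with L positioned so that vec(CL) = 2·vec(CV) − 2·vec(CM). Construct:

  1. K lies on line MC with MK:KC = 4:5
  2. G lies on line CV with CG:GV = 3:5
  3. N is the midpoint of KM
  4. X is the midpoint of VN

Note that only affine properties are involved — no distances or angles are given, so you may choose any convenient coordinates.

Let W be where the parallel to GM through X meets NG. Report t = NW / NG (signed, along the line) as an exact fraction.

Choose coordinates C = (0, 0), V = (1, 0), M = (0, 1), L = (2, -2).
1. K lies on line MC with MK:KC = 4:5 ⇒ K = (0, 5/9)
2. G lies on line CV with CG:GV = 3:5 ⇒ G = (3/8, 0)
3. N is the midpoint of KM ⇒ N = (0, 7/9)
4. X is the midpoint of VN ⇒ X = (1/2, 7/18)
through X parallel to GM: direction (-3/8, 1); meets NG at W = (51/32, -91/36)
W = N + t·(G−N) with t = 17/4

t = 17/4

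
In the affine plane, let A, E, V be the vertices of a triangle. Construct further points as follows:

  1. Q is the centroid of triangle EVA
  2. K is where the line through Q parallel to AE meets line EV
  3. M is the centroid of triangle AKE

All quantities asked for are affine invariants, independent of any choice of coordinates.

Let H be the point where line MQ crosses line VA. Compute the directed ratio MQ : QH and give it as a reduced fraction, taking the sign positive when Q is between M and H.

Assign A = (0, 0), E = (1, 0), V = (0, 1) — the answer is frame-independent, so this choice is without loss of generality.
1. Q is the centroid of triangle EVA ⇒ Q = (1/3, 1/3)
2. K is where the line through Q parallel to AE meets line EV ⇒ K = (2/3, 1/3)
3. M is the centroid of triangle AKE ⇒ M = (5/9, 1/9)
line MQ meets VA at H = (0, 2/3)
Q = M + t·(H−M) with t = 2/5, so MQ:QH = 2/5:3/5

MQ:QH = 2/3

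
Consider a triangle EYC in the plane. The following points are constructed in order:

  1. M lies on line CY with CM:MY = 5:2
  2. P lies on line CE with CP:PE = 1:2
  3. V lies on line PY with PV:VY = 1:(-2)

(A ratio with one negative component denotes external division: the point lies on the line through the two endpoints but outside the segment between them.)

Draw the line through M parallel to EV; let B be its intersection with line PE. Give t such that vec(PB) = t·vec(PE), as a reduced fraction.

Set E = (0, 0), Y = (1, 0), C = (0, 1); any affine frame gives the same invariant.
1. M lies on line CY with CM:MY = 5:2 ⇒ M = (5/7, 2/7)
2. P lies on line CE with CP:PE = 1:2 ⇒ P = (0, 2/3)
3. V lies on line PY with PV:VY = 1:(-2) ⇒ V = (-1, 4/3)
through M parallel to EV: direction (-1, 4/3); meets PE at B = (0, 26/21)
B = P + t·(E−P) with t = -6/7

t = -6/7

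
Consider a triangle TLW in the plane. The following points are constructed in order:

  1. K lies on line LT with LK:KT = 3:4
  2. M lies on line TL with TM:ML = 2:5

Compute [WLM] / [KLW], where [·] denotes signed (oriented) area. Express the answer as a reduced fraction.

Work in coordinates with T = (0, 0), L = (1, 0), W = (0, 1).
1. K lies on line LT with LK:KT = 3:4 ⇒ K = (4/7, 0)
2. M lies on line TL with TM:ML = 2:5 ⇒ M = (2/7, 0)
2·[WLM] = -5/7, 2·[KLW] = 3/7
[WLM]:[KLW] = -5/7:3/7 = -5/3

[WLM]:[KLW] = -5/3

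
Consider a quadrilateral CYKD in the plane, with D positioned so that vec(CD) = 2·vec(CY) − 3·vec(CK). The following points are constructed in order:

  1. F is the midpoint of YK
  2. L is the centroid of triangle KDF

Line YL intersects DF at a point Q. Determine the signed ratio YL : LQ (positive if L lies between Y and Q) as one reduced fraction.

Choose coordinates C = (0, 0), Y = (1, 0), K = (0, 1), D = (2, -3).
1. F is the midpoint of YK ⇒ F = (1/2, 1/2)
2. L is the centroid of triangle KDF ⇒ L = (5/6, -1/2)
line YL meets DF at Q = (7/8, -3/8)
L = Y + t·(Q−Y) with t = 4/3, so YL:LQ = 4/3:-1/3

YL:LQ = -4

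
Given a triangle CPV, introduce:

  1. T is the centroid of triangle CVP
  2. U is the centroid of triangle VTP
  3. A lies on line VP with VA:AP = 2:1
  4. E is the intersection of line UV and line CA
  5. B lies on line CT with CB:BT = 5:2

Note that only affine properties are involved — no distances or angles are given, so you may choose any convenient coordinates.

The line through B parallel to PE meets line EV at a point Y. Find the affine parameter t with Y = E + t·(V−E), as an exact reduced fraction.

Work in coordinates with C = (0, 0), P = (1, 0), V = (0, 1).
1. T is the centroid of triangle CVP ⇒ T = (1/3, 1/3)
2. U is the centroid of triangle VTP ⇒ U = (4/9, 4/9)
3. A lies on line VP with VA:AP = 2:1 ⇒ A = (2/3, 1/3)
4. E is the intersection of line UV and line CA ⇒ E = (4/7, 2/7)
5. B lies on line CT with CB:BT = 5:2 ⇒ B = (5/21, 5/21)
through B parallel to PE: direction (-3/7, 2/7); meets EV at Y = (152/147, -43/147)
Y = E + t·(V−E) with t = -17/21

t = -17/21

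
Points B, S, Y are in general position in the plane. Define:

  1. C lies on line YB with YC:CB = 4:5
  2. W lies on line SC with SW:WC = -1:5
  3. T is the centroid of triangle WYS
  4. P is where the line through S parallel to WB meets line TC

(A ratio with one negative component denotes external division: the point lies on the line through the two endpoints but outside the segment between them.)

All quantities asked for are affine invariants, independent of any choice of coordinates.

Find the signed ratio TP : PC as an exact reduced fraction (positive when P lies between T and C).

TP:PC = -7/12

Work in coordinates with B = (0, 0), S = (1, 0), Y = (0, 1).
1. C lies on line YB with YC:CB = 4:5 ⇒ C = (0, 5/9)
2. W lies on line SC with SW:WC = -1:5 ⇒ W = (5/4, -5/36)
3. T is the centroid of triangle WYS ⇒ T = (3/4, 31/108)
4. P is where the line through S parallel to WB meets line TC ⇒ P = (9/5, -4/45)
P = T + t·(C−T) with t = -7/5, so TP:PC = t:(1−t) = -7/5:12/5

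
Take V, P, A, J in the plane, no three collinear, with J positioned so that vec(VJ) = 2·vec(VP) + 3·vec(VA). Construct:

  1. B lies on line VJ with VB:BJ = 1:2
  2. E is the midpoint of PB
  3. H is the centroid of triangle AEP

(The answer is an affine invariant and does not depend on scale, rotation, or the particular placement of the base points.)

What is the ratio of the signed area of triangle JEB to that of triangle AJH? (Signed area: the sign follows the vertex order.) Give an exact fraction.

[JEB]:[AJH] = 9/20

Set V = (0, 0), P = (1, 0), A = (0, 1), J = (2, 3); any affine frame gives the same invariant.
1. B lies on line VJ with VB:BJ = 1:2 ⇒ B = (2/3, 1)
2. E is the midpoint of PB ⇒ E = (5/6, 1/2)
3. H is the centroid of triangle AEP ⇒ H = (11/18, 1/2)
2·[JEB] = -1, 2·[AJH] = -20/9
[JEB]:[AJH] = -1:-20/9 = 9/20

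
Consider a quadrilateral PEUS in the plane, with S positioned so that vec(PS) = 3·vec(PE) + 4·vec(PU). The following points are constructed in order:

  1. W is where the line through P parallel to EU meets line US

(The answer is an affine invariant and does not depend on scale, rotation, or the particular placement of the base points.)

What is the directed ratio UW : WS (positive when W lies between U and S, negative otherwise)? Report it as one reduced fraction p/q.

Choose coordinates P = (0, 0), E = (1, 0), U = (0, 1), S = (3, 4).
1. W is where the line through P parallel to EU meets line US ⇒ W = (-1/2, 1/2)
W = U + t·(S−U) with t = -1/6, so UW:WS = t:(1−t) = -1/6:7/6

UW:WS = -1/7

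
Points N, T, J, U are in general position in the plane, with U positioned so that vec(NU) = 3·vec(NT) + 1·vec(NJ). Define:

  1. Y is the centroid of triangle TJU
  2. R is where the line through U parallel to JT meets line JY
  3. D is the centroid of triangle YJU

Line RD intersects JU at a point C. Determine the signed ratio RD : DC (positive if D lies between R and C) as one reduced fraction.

RD:DC = 8

Choose coordinates N = (0, 0), T = (1, 0), J = (0, 1), U = (3, 1).
1. Y is the centroid of triangle TJU ⇒ Y = (4/3, 2/3)
2. R is where the line through U parallel to JT meets line JY ⇒ R = (4, 0)
3. D is the centroid of triangle YJU ⇒ D = (13/9, 8/9)
line RD meets JU at C = (9/8, 1)
D = R + t·(C−R) with t = 8/9, so RD:DC = 8/9:1/9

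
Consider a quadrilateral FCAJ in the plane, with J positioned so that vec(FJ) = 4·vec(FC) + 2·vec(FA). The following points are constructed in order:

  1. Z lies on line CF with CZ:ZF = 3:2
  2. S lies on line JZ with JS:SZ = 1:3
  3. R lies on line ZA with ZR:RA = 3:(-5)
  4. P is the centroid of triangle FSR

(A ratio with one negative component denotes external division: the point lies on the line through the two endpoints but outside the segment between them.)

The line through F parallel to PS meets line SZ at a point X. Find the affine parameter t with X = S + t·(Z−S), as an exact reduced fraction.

Work in coordinates with F = (0, 0), C = (1, 0), A = (0, 1), J = (4, 2).
1. Z lies on line CF with CZ:ZF = 3:2 ⇒ Z = (2/5, 0)
2. S lies on line JZ with JS:SZ = 1:3 ⇒ S = (31/10, 3/2)
3. R lies on line ZA with ZR:RA = 3:(-5) ⇒ R = (1, -3/2)
4. P is the centroid of triangle FSR ⇒ P = (41/30, 0)
through F parallel to PS: direction (26/15, 3/2); meets SZ at X = (-104/145, -18/29)
X = S + t·(Z−S) with t = 41/29

t = 41/29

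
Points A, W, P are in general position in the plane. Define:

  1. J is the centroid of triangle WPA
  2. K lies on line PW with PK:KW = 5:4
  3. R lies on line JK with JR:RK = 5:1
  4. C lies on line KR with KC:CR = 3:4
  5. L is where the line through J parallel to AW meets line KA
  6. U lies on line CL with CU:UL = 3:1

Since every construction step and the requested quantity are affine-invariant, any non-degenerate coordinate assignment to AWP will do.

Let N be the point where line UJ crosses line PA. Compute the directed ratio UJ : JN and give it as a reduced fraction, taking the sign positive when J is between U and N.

Work in coordinates with A = (0, 0), W = (1, 0), P = (0, 1).
1. J is the centroid of triangle WPA ⇒ J = (1/3, 1/3)
2. K lies on line PW with PK:KW = 5:4 ⇒ K = (5/9, 4/9)
3. R lies on line JK with JR:RK = 5:1 ⇒ R = (14/27, 23/54)
4. C lies on line KR with KC:CR = 3:4 ⇒ C = (34/63, 55/126)
5. L is where the line through J parallel to AW meets line KA ⇒ L = (5/12, 1/3)
6. U lies on line CL with CU:UL = 3:1 ⇒ U = (451/1008, 181/504)
line UJ meets PA at N = (0, 89/345)
J = U + t·(N−U) with t = 115/451, so UJ:JN = 115/451:336/451

UJ:JN = 115/336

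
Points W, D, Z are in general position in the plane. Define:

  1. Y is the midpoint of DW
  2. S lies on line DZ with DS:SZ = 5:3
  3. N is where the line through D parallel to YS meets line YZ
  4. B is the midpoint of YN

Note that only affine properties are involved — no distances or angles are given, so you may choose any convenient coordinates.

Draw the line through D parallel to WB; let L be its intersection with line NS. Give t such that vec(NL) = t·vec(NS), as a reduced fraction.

Assign W = (0, 0), D = (1, 0), Z = (0, 1) — the answer is frame-independent, so this choice is without loss of generality.
1. Y is the midpoint of DW ⇒ Y = (1/2, 0)
2. S lies on line DZ with DS:SZ = 5:3 ⇒ S = (3/8, 5/8)
3. N is where the line through D parallel to YS meets line YZ ⇒ N = (4/3, -5/3)
4. B is the midpoint of YN ⇒ B = (11/12, -5/6)
through D parallel to WB: direction (11/12, -5/6); meets NS at L = (31/75, 8/15)
L = N + t·(S−N) with t = 24/25

t = 24/25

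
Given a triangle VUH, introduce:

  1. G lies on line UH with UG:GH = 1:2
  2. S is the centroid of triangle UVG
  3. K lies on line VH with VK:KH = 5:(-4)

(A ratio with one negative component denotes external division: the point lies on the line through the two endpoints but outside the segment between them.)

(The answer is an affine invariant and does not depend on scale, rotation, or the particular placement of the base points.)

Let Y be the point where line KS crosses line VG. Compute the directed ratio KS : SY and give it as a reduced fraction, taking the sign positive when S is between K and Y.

Work in coordinates with V = (0, 0), U = (1, 0), H = (0, 1).
1. G lies on line UH with UG:GH = 1:2 ⇒ G = (2/3, 1/3)
2. S is the centroid of triangle UVG ⇒ S = (5/9, 1/9)
3. K lies on line VH with VK:KH = 5:(-4) ⇒ K = (0, 5)
line KS meets VG at Y = (50/93, 25/93)
S = K + t·(Y−K) with t = 31/30, so KS:SY = 31/30:-1/30

KS:SY = -31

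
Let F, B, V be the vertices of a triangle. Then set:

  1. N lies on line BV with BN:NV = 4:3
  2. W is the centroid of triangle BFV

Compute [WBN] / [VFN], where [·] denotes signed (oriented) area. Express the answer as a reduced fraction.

Set F = (0, 0), B = (1, 0), V = (0, 1); any affine frame gives the same invariant.
1. N lies on line BV with BN:NV = 4:3 ⇒ N = (3/7, 4/7)
2. W is the centroid of triangle BFV ⇒ W = (1/3, 1/3)
2·[WBN] = 4/21, 2·[VFN] = 3/7
[WBN]:[VFN] = 4/21:3/7 = 4/9

[WBN]:[VFN] = 4/9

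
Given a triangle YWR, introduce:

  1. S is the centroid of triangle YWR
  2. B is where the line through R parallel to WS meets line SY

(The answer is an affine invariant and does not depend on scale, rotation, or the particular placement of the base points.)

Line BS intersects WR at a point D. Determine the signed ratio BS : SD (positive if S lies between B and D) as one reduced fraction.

BS:SD = -2

Work in coordinates with Y = (0, 0), W = (1, 0), R = (0, 1).
1. S is the centroid of triangle YWR ⇒ S = (1/3, 1/3)
2. B is where the line through R parallel to WS meets line SY ⇒ B = (2/3, 2/3)
line BS meets WR at D = (1/2, 1/2)
S = B + t·(D−B) with t = 2, so BS:SD = 2:-1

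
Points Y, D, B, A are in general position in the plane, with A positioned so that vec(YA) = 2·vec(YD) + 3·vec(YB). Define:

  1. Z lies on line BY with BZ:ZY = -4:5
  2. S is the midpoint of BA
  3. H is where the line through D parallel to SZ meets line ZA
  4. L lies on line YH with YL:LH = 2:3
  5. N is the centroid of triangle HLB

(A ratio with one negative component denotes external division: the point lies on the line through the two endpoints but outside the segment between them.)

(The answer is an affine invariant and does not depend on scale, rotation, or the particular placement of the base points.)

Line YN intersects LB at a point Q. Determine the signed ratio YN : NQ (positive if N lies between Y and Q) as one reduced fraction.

Choose coordinates Y = (0, 0), D = (1, 0), B = (0, 1), A = (2, 3).
1. Z lies on line BY with BZ:ZY = -4:5 ⇒ Z = (0, 5)
2. S is the midpoint of BA ⇒ S = (1, 2)
3. H is where the line through D parallel to SZ meets line ZA ⇒ H = (-1, 6)
4. L lies on line YH with YL:LH = 2:3 ⇒ L = (-2/5, 12/5)
5. N is the centroid of triangle HLB ⇒ N = (-7/15, 47/15)
line YN meets LB at Q = (-14/45, 94/45)
N = Y + t·(Q−Y) with t = 3/2, so YN:NQ = 3/2:-1/2

YN:NQ = -3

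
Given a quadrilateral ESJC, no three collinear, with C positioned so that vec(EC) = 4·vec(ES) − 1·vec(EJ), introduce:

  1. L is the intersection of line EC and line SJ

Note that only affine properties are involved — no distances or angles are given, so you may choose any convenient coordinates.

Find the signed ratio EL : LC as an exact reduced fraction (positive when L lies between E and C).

EL:LC = 1/2

Choose coordinates E = (0, 0), S = (1, 0), J = (0, 1), C = (4, -1).
1. L is the intersection of line EC and line SJ ⇒ L = (4/3, -1/3)
L = E + t·(C−E) with t = 1/3, so EL:LC = t:(1−t) = 1/3:2/3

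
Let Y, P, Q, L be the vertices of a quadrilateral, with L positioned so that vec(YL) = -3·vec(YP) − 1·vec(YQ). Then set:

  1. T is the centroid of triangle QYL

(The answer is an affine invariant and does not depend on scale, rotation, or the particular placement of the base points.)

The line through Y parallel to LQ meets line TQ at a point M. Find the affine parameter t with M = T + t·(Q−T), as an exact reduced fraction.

t = -2

Set Y = (0, 0), P = (1, 0), Q = (0, 1), L = (-3, -1); any affine frame gives the same invariant.
1. T is the centroid of triangle QYL ⇒ T = (-1, 0)
through Y parallel to LQ: direction (3, 2); meets TQ at M = (-3, -2)
M = T + t·(Q−T) with t = -2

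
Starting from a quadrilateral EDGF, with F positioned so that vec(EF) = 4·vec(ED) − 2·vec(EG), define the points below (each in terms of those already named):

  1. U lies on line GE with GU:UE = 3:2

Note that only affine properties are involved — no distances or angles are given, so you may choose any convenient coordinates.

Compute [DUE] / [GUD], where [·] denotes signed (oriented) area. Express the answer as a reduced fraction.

[DUE]:[GUD] = 2/3

Choose coordinates E = (0, 0), D = (1, 0), G = (0, 1), F = (4, -2).
1. U lies on line GE with GU:UE = 3:2 ⇒ U = (0, 2/5)
2·[DUE] = 2/5, 2·[GUD] = 3/5
[DUE]:[GUD] = 2/5:3/5 = 2/3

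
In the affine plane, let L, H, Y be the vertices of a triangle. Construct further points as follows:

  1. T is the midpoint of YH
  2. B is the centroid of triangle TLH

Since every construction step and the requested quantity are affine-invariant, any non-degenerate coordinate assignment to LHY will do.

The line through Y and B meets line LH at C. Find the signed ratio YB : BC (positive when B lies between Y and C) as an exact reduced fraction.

YB:BC = 5

Choose coordinates L = (0, 0), H = (1, 0), Y = (0, 1).
1. T is the midpoint of YH ⇒ T = (1/2, 1/2)
2. B is the centroid of triangle TLH ⇒ B = (1/2, 1/6)
line YB meets LH at C = (3/5, 0)
B = Y + t·(C−Y) with t = 5/6, so YB:BC = 5/6:1/6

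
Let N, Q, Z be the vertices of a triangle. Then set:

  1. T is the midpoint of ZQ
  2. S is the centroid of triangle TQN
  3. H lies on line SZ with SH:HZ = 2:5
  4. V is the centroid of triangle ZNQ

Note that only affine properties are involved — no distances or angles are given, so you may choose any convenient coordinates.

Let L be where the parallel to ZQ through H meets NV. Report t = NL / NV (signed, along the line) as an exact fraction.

Work in coordinates with N = (0, 0), Q = (1, 0), Z = (0, 1).
1. T is the midpoint of ZQ ⇒ T = (1/2, 1/2)
2. S is the centroid of triangle TQN ⇒ S = (1/2, 1/6)
3. H lies on line SZ with SH:HZ = 2:5 ⇒ H = (5/14, 17/42)
4. V is the centroid of triangle ZNQ ⇒ V = (1/3, 1/3)
through H parallel to ZQ: direction (1, -1); meets NV at L = (8/21, 8/21)
L = N + t·(V−N) with t = 8/7

t = 8/7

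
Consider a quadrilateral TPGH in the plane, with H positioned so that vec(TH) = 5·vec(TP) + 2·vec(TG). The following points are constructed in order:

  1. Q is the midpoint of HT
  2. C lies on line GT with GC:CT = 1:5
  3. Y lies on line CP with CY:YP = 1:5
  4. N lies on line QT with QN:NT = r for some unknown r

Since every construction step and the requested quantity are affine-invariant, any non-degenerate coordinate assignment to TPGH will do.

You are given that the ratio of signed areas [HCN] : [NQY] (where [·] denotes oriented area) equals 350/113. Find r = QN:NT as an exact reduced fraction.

r = 3

Set T = (0, 0), P = (1, 0), G = (0, 1), H = (5, 2); any affine frame gives the same invariant.
1. Q is the midpoint of HT ⇒ Q = (5/2, 1)
2. C lies on line GT with GC:CT = 1:5 ⇒ C = (0, 5/6)
3. Y lies on line CP with CY:YP = 1:5 ⇒ Y = (1/6, 25/36)
4. With QN:NT = r, write λ = r/(r+1) so N = Q + λ·(T−Q); N is affine-linear in λ
Every point depending on N is an affine combination of N and λ-independent points, so each such coordinate is linear in λ; the λ² term in each signed area is a multiple of (T−Q)×(T−Q) = 0, so 2·[HCN] and 2·[NQY] are each linear in λ. Evaluating at λ=0 and λ=1:
  2·[HCN] = 25/12·λ + 25/12,   2·[NQY] = 113/72·λ
So [HCN]:[NQY] = (25/12·λ + 25/12) / (113/72·λ). Setting this equal to 350/113:
  25/12·λ + 25/12 = 350/113·(113/72·λ)  ⇒  λ = 3/4
Then r = λ/(1−λ) = (3/4)/(1/4) = 3. Check: with r = 3, N = (5/8, 1/4) and [HCN]:[NQY] = 350/113 as required.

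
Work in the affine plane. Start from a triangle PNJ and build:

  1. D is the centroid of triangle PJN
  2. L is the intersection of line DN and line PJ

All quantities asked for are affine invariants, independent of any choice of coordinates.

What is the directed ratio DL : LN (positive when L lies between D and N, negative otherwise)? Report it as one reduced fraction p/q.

DL:LN = -1/3

Work in coordinates with P = (0, 0), N = (1, 0), J = (0, 1).
1. D is the centroid of triangle PJN ⇒ D = (1/3, 1/3)
2. L is the intersection of line DN and line PJ ⇒ L = (0, 1/2)
L = D + t·(N−D) with t = -1/2, so DL:LN = t:(1−t) = -1/2:3/2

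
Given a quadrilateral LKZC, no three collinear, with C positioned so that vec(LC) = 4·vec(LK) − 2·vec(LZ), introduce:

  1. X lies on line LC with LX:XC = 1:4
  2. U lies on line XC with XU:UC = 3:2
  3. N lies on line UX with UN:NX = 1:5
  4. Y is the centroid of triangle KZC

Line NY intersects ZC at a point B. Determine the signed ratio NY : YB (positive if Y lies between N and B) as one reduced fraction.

NY:YB = 19/5

Set L = (0, 0), K = (1, 0), Z = (0, 1), C = (4, -2); any affine frame gives the same invariant.
1. X lies on line LC with LX:XC = 1:4 ⇒ X = (4/5, -2/5)
2. U lies on line XC with XU:UC = 3:2 ⇒ U = (68/25, -34/25)
3. N lies on line UX with UN:NX = 1:5 ⇒ N = (12/5, -6/5)
4. Y is the centroid of triangle KZC ⇒ Y = (5/3, -1/3)
line NY meets ZC at B = (28/19, -2/19)
Y = N + t·(B−N) with t = 19/24, so NY:YB = 19/24:5/24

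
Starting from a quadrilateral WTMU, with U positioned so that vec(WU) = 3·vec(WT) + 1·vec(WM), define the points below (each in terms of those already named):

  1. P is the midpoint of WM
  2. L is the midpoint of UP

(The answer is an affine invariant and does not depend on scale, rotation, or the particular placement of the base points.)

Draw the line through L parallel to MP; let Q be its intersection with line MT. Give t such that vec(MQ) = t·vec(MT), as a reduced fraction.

t = 3/2

Set W = (0, 0), T = (1, 0), M = (0, 1), U = (3, 1); any affine frame gives the same invariant.
1. P is the midpoint of WM ⇒ P = (0, 1/2)
2. L is the midpoint of UP ⇒ L = (3/2, 3/4)
through L parallel to MP: direction (0, -1/2); meets MT at Q = (3/2, -1/2)
Q = M + t·(T−M) with t = 3/2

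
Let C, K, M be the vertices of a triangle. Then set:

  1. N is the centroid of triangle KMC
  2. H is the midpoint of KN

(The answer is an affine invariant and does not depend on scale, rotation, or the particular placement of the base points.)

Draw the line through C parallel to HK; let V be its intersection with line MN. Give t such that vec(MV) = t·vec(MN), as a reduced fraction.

Work in coordinates with C = (0, 0), K = (1, 0), M = (0, 1).
1. N is the centroid of triangle KMC ⇒ N = (1/3, 1/3)
2. H is the midpoint of KN ⇒ H = (2/3, 1/6)
through C parallel to HK: direction (1/3, -1/6); meets MN at V = (2/3, -1/3)
V = M + t·(N−M) with t = 2

t = 2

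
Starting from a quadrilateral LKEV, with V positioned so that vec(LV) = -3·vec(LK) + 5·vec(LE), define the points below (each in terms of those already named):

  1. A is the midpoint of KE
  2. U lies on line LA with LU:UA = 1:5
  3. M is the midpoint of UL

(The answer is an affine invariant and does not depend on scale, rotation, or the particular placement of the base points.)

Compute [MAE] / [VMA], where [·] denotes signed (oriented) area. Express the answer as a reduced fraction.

[MAE]:[VMA] = 1/8

Choose coordinates L = (0, 0), K = (1, 0), E = (0, 1), V = (-3, 5).
1. A is the midpoint of KE ⇒ A = (1/2, 1/2)
2. U lies on line LA with LU:UA = 1:5 ⇒ U = (1/12, 1/12)
3. M is the midpoint of UL ⇒ M = (1/24, 1/24)
2·[MAE] = 11/24, 2·[VMA] = 11/3
[MAE]:[VMA] = 11/24:11/3 = 1/8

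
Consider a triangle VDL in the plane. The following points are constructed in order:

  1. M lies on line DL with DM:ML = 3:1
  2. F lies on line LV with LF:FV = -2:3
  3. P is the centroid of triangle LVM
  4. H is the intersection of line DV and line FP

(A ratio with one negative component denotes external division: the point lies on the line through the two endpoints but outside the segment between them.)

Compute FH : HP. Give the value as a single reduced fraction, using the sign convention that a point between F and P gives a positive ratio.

FH:HP = -36/7

Choose coordinates V = (0, 0), D = (1, 0), L = (0, 1).
1. M lies on line DL with DM:ML = 3:1 ⇒ M = (1/4, 3/4)
2. F lies on line LV with LF:FV = -2:3 ⇒ F = (0, 3)
3. P is the centroid of triangle LVM ⇒ P = (1/12, 7/12)
4. H is the intersection of line DV and line FP ⇒ H = (3/29, 0)
H = F + t·(P−F) with t = 36/29, so FH:HP = t:(1−t) = 36/29:-7/29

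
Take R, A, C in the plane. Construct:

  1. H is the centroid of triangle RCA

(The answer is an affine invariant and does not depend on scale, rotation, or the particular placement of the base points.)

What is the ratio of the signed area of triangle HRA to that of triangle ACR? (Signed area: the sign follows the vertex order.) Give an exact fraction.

Assign R = (0, 0), A = (1, 0), C = (0, 1) — the answer is frame-independent, so this choice is without loss of generality.
1. H is the centroid of triangle RCA ⇒ H = (1/3, 1/3)
2·[HRA] = 1/3, 2·[ACR] = 1
[HRA]:[ACR] = 1/3:1 = 1/3

[HRA]:[ACR] = 1/3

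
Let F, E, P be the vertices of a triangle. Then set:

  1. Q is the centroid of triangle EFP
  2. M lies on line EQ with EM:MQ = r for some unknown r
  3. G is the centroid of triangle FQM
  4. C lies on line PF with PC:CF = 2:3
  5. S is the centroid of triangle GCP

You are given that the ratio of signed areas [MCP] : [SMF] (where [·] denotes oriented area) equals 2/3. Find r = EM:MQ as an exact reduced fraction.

r = -4/3

Set F = (0, 0), E = (1, 0), P = (0, 1); any affine frame gives the same invariant.
1. Q is the centroid of triangle EFP ⇒ Q = (1/3, 1/3)
2. With EM:MQ = r, write λ = r/(r+1) so M = E + λ·(Q−E); M is affine-linear in λ
3. G is the centroid of triangle FQM ⇒ G is an affine combination of earlier points and hence also affine-linear in λ
4. C lies on line PF with PC:CF = 2:3 ⇒ C = (0, 3/5)
5. S is the centroid of triangle GCP ⇒ S is an affine combination of earlier points and hence also affine-linear in λ
Every point depending on M is an affine combination of M and λ-independent points, so each such coordinate is linear in λ; the λ² term in each signed area is a multiple of (Q−E)×(Q−E) = 0, so 2·[MCP] and 2·[SMF] are each linear in λ. Evaluating at λ=0 and λ=1:
  2·[MCP] = 4/15·λ − 2/5,   2·[SMF] = 53/135·λ − 77/135
So [MCP]:[SMF] = (4/15·λ − 2/5) / (53/135·λ − 77/135). Setting this equal to 2/3:
  4/15·λ − 2/5 = 2/3·(53/135·λ − 77/135)  ⇒  λ = 4
Then r = λ/(1−λ) = (4)/(-3) = -4/3. Check: with r = -4/3, M = (-5/3, 4/3) and [MCP]:[SMF] = 2/3 as required.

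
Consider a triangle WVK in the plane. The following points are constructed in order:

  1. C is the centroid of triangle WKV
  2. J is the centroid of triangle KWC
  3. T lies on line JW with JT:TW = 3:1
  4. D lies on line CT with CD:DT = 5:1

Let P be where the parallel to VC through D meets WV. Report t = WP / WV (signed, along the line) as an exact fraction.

Assign W = (0, 0), V = (1, 0), K = (0, 1) — the answer is frame-independent, so this choice is without loss of generality.
1. C is the centroid of triangle WKV ⇒ C = (1/3, 1/3)
2. J is the centroid of triangle KWC ⇒ J = (1/9, 4/9)
3. T lies on line JW with JT:TW = 3:1 ⇒ T = (1/36, 1/9)
4. D lies on line CT with CD:DT = 5:1 ⇒ D = (17/216, 4/27)
through D parallel to VC: direction (-2/3, 1/3); meets WV at P = (3/8, 0)
P = W + t·(V−W) with t = 3/8

t = 3/8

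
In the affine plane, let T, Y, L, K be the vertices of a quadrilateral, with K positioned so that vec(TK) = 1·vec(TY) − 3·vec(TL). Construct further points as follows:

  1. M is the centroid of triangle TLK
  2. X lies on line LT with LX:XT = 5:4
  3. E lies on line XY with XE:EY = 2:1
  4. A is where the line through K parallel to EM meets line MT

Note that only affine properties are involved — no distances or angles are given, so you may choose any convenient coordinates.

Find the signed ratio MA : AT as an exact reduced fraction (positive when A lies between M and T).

MA:AT = -107/147

Set T = (0, 0), Y = (1, 0), L = (0, 1), K = (1, -3); any affine frame gives the same invariant.
1. M is the centroid of triangle TLK ⇒ M = (1/3, -2/3)
2. X lies on line LT with LX:XT = 5:4 ⇒ X = (0, 4/9)
3. E lies on line XY with XE:EY = 2:1 ⇒ E = (2/3, 4/27)
4. A is where the line through K parallel to EM meets line MT ⇒ A = (49/40, -49/20)
A = M + t·(T−M) with t = -107/40, so MA:AT = t:(1−t) = -107/40:147/40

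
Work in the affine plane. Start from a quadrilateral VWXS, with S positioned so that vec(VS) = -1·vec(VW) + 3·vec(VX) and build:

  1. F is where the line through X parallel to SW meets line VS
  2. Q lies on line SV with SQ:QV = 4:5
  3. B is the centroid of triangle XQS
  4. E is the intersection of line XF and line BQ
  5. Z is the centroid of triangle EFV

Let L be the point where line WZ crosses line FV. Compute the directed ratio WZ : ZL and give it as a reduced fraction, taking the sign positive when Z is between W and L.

Choose coordinates V = (0, 0), W = (1, 0), X = (0, 1), S = (-1, 3).
1. F is where the line through X parallel to SW meets line VS ⇒ F = (-2/3, 2)
2. Q lies on line SV with SQ:QV = 4:5 ⇒ Q = (-5/9, 5/3)
3. B is the centroid of triangle XQS ⇒ B = (-14/27, 17/9)
4. E is the intersection of line XF and line BQ ⇒ E = (-8/15, 9/5)
5. Z is the centroid of triangle EFV ⇒ Z = (-2/5, 19/15)
line WZ meets FV at L = (-19/44, 57/44)
Z = W + t·(L−W) with t = 44/45, so WZ:ZL = 44/45:1/45

WZ:ZL = 44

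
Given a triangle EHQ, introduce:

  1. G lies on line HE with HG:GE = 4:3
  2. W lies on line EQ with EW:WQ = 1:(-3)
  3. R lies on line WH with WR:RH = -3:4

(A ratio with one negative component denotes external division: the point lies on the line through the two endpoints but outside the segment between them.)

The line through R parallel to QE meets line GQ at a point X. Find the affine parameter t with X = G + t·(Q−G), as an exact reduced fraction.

t = 8

Assign E = (0, 0), H = (1, 0), Q = (0, 1) — the answer is frame-independent, so this choice is without loss of generality.
1. G lies on line HE with HG:GE = 4:3 ⇒ G = (3/7, 0)
2. W lies on line EQ with EW:WQ = 1:(-3) ⇒ W = (0, -1/2)
3. R lies on line WH with WR:RH = -3:4 ⇒ R = (-3, -2)
through R parallel to QE: direction (0, -1); meets GQ at X = (-3, 8)
X = G + t·(Q−G) with t = 8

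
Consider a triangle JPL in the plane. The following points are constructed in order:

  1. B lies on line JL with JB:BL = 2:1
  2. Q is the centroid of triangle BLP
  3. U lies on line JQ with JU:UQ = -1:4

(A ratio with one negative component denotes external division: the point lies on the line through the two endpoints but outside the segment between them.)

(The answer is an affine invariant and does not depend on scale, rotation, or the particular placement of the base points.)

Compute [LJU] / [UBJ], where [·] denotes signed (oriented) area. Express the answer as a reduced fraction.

[LJU]:[UBJ] = 3/2

Choose coordinates J = (0, 0), P = (1, 0), L = (0, 1).
1. B lies on line JL with JB:BL = 2:1 ⇒ B = (0, 2/3)
2. Q is the centroid of triangle BLP ⇒ Q = (1/3, 5/9)
3. U lies on line JQ with JU:UQ = -1:4 ⇒ U = (-1/9, -5/27)
2·[LJU] = -1/9, 2·[UBJ] = -2/27
[LJU]:[UBJ] = -1/9:-2/27 = 3/2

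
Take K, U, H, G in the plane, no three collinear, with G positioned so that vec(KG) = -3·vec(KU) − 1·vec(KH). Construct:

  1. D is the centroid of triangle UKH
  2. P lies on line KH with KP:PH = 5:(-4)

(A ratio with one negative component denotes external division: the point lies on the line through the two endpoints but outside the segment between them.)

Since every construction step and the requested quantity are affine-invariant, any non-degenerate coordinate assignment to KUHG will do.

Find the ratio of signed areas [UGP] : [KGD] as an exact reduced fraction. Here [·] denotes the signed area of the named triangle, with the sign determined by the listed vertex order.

[UGP]:[KGD] = 63/2

Assign K = (0, 0), U = (1, 0), H = (0, 1), G = (-3, -1) — the answer is frame-independent, so this choice is without loss of generality.
1. D is the centroid of triangle UKH ⇒ D = (1/3, 1/3)
2. P lies on line KH with KP:PH = 5:(-4) ⇒ P = (0, 5)
2·[UGP] = -21, 2·[KGD] = -2/3
[UGP]:[KGD] = -21:-2/3 = 63/2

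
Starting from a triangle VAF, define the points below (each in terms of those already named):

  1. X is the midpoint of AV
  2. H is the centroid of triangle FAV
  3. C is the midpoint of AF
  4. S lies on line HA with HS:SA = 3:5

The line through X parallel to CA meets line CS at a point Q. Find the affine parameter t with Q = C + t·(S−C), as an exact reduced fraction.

t = 12/5

Choose coordinates V = (0, 0), A = (1, 0), F = (0, 1).
1. X is the midpoint of AV ⇒ X = (1/2, 0)
2. H is the centroid of triangle FAV ⇒ H = (1/3, 1/3)
3. C is the midpoint of AF ⇒ C = (1/2, 1/2)
4. S lies on line HA with HS:SA = 3:5 ⇒ S = (7/12, 5/24)
through X parallel to CA: direction (1/2, -1/2); meets CS at Q = (7/10, -1/5)
Q = C + t·(S−C) with t = 12/5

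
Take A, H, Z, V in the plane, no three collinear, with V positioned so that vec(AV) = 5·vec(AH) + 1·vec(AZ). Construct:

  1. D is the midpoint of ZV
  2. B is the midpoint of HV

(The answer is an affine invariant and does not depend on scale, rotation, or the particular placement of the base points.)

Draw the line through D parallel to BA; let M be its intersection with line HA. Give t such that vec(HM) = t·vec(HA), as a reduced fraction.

t = 9/2

Work in coordinates with A = (0, 0), H = (1, 0), Z = (0, 1), V = (5, 1).
1. D is the midpoint of ZV ⇒ D = (5/2, 1)
2. B is the midpoint of HV ⇒ B = (3, 1/2)
through D parallel to BA: direction (-3, -1/2); meets HA at M = (-7/2, 0)
M = H + t·(A−H) with t = 9/2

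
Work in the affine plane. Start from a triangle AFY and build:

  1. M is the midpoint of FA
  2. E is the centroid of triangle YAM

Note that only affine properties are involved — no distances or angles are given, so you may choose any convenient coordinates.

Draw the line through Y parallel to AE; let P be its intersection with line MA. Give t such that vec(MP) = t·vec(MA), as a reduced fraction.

Set A = (0, 0), F = (1, 0), Y = (0, 1); any affine frame gives the same invariant.
1. M is the midpoint of FA ⇒ M = (1/2, 0)
2. E is the centroid of triangle YAM ⇒ E = (1/6, 1/3)
through Y parallel to AE: direction (1/6, 1/3); meets MA at P = (-1/2, 0)
P = M + t·(A−M) with t = 2

t = 2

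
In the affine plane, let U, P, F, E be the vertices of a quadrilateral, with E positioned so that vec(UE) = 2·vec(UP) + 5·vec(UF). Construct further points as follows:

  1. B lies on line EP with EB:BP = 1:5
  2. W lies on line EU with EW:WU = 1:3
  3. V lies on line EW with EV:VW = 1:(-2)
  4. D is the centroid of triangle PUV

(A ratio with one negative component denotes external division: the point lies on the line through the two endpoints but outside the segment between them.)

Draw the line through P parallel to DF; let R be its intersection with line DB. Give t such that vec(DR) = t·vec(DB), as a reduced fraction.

t = -54/41

Work in coordinates with U = (0, 0), P = (1, 0), F = (0, 1), E = (2, 5).
1. B lies on line EP with EB:BP = 1:5 ⇒ B = (11/6, 25/6)
2. W lies on line EU with EW:WU = 1:3 ⇒ W = (3/2, 15/4)
3. V lies on line EW with EV:VW = 1:(-2) ⇒ V = (5/2, 25/4)
4. D is the centroid of triangle PUV ⇒ D = (7/6, 25/12)
through P parallel to DF: direction (-7/6, -13/12); meets DB at R = (71/246, -325/492)
R = D + t·(B−D) with t = -54/41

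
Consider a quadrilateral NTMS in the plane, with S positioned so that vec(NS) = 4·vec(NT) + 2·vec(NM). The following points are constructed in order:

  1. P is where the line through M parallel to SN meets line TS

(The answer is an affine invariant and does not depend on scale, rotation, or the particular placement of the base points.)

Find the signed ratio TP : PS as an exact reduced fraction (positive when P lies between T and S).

TP:PS = -3/2

Work in coordinates with N = (0, 0), T = (1, 0), M = (0, 1), S = (4, 2).
1. P is where the line through M parallel to SN meets line TS ⇒ P = (10, 6)
P = T + t·(S−T) with t = 3, so TP:PS = t:(1−t) = 3:-2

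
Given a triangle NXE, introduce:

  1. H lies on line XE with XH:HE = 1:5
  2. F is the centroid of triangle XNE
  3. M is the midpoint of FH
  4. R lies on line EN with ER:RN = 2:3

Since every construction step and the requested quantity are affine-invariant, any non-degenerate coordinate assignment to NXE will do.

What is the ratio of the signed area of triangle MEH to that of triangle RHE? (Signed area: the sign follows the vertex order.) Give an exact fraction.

[MEH]:[RHE] = -5/12

Assign N = (0, 0), X = (1, 0), E = (0, 1) — the answer is frame-independent, so this choice is without loss of generality.
1. H lies on line XE with XH:HE = 1:5 ⇒ H = (5/6, 1/6)
2. F is the centroid of triangle XNE ⇒ F = (1/3, 1/3)
3. M is the midpoint of FH ⇒ M = (7/12, 1/4)
4. R lies on line EN with ER:RN = 2:3 ⇒ R = (0, 3/5)
2·[MEH] = -5/36, 2·[RHE] = 1/3
[MEH]:[RHE] = -5/36:1/3 = -5/12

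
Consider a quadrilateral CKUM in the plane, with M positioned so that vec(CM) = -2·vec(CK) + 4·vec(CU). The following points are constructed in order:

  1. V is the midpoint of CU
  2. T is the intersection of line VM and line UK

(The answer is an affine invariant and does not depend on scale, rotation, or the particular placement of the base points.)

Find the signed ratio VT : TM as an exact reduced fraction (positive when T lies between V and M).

VT:TM = 1/2

Work in coordinates with C = (0, 0), K = (1, 0), U = (0, 1), M = (-2, 4).
1. V is the midpoint of CU ⇒ V = (0, 1/2)
2. T is the intersection of line VM and line UK ⇒ T = (-2/3, 5/3)
T = V + t·(M−V) with t = 1/3, so VT:TM = t:(1−t) = 1/3:2/3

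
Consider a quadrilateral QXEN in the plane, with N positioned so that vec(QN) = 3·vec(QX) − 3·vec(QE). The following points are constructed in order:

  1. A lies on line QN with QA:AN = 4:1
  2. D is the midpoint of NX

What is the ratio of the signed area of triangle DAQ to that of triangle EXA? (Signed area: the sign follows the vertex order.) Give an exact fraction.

[DAQ]:[EXA] = 6/5

Choose coordinates Q = (0, 0), X = (1, 0), E = (0, 1), N = (3, -3).
1. A lies on line QN with QA:AN = 4:1 ⇒ A = (12/5, -12/5)
2. D is the midpoint of NX ⇒ D = (2, -3/2)
2·[DAQ] = -6/5, 2·[EXA] = -1
[DAQ]:[EXA] = -6/5:-1 = 6/5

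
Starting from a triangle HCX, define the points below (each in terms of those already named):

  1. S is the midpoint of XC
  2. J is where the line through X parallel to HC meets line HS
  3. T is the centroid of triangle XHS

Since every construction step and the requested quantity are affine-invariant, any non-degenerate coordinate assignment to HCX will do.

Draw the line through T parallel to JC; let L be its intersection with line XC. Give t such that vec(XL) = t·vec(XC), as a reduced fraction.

Set H = (0, 0), C = (1, 0), X = (0, 1); any affine frame gives the same invariant.
1. S is the midpoint of XC ⇒ S = (1/2, 1/2)
2. J is where the line through X parallel to HC meets line HS ⇒ J = (1, 1)
3. T is the centroid of triangle XHS ⇒ T = (1/6, 1/2)
through T parallel to JC: direction (0, -1); meets XC at L = (1/6, 5/6)
L = X + t·(C−X) with t = 1/6

t = 1/6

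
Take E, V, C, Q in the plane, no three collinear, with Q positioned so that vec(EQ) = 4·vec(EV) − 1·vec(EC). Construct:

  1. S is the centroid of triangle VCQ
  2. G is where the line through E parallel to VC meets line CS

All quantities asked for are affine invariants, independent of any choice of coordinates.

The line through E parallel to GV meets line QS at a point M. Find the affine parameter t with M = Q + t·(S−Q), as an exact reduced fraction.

t = 39/14

Work in coordinates with E = (0, 0), V = (1, 0), C = (0, 1), Q = (4, -1).
1. S is the centroid of triangle VCQ ⇒ S = (5/3, 0)
2. G is where the line through E parallel to VC meets line CS ⇒ G = (-5/2, 5/2)
through E parallel to GV: direction (7/2, -5/2); meets QS at M = (-5/2, 25/14)
M = Q + t·(S−Q) with t = 39/14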